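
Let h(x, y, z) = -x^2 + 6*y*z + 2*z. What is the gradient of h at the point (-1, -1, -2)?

∂h/∂x = -2*x
∂h/∂y = 6*z
∂h/∂z = 6*y + 2
∇h = (-2*x, 6*z, 6*y + 2)
At (-1, -1, -2): (2, -12, -4).

(2, -12, -4)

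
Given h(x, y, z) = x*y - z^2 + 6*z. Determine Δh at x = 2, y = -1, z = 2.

-2

∂²h/∂x² = 0
∂²h/∂y² = 0
∂²h/∂z² = -2
∇²h = -2
At (2, -1, 2): -2.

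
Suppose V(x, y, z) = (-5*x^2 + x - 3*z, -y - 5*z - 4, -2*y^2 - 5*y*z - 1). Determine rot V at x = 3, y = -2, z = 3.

(-2, -3, 0)

(∇×V)₁ = ∂V₃/∂y − ∂V₂/∂z = -4*y - 5*z + 5
(∇×V)₂ = ∂V₁/∂z − ∂V₃/∂x = -3
(∇×V)₃ = ∂V₂/∂x − ∂V₁/∂y = 0
∇×V = (-4*y - 5*z + 5, -3, 0)
At (3, -2, 3): (-2, -3, 0).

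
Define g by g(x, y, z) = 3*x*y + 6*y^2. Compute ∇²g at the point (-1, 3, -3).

∂²g/∂x² = 0
∂²g/∂y² = 12
∂²g/∂z² = 0
∇²g = 12
At (-1, 3, -3): 12.

12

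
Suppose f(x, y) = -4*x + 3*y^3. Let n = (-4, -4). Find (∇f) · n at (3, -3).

∂f/∂x = -4
∂f/∂y = 9*y^2
∇f at (3, -3) = (-4, 81)
∇f · n = (-4)(-4) + (81)(-4) = -308

-308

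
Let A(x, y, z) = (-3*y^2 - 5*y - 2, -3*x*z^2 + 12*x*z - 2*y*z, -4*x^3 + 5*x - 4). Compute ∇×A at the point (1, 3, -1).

(∇×A)₁ = ∂A₃/∂y − ∂A₂/∂z = 6*x*z - 12*x + 2*y
(∇×A)₂ = ∂A₁/∂z − ∂A₃/∂x = 12*x^2 - 5
(∇×A)₃ = ∂A₂/∂x − ∂A₁/∂y = 6*y - 3*z^2 + 12*z + 5
∇×A = (6*x*z - 12*x + 2*y, 12*x^2 - 5, 6*y - 3*z^2 + 12*z + 5)
At (1, 3, -1): (-12, 7, 8).

(-12, 7, 8)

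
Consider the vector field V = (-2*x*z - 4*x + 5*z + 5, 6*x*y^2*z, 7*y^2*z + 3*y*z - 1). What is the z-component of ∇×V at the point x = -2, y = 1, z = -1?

(∇×V)_3 = ∂V₂/∂x − ∂V₁/∂y
= 6*y^2*z − (0)
= 6*y^2*z
At (-2, 1, -1): -6.

-6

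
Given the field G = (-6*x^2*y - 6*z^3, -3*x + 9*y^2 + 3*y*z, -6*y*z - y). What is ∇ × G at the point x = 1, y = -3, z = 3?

(-10, -162, 3)

(∇×G)₁ = ∂G₃/∂y − ∂G₂/∂z = -3*y - 6*z - 1
(∇×G)₂ = ∂G₁/∂z − ∂G₃/∂x = -18*z^2
(∇×G)₃ = ∂G₂/∂x − ∂G₁/∂y = 6*x^2 - 3
∇×G = (-3*y - 6*z - 1, -18*z^2, 6*x^2 - 3)
At (1, -3, 3): (-10, -162, 3).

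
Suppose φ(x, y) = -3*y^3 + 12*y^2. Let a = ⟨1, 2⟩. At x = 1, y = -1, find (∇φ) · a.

-66

∂φ/∂x = 0
∂φ/∂y = -9*y^2 + 24*y
∇φ at (1, -1) = (0, -33)
∇φ · a = (0)(1) + (-33)(2) = -66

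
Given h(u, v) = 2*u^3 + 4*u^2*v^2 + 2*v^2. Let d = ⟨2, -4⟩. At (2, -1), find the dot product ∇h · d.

224

∂h/∂u = 6*u^2 + 8*u*v^2
∂h/∂v = 8*u^2*v + 4*v
∇h at (2, -1) = (40, -36)
∇h · d = (40)(2) + (-36)(-4) = 224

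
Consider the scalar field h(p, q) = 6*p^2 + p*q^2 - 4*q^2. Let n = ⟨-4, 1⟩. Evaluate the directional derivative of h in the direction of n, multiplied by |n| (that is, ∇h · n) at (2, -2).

∂h/∂p = 12*p + q^2
∂h/∂q = 2*p*q - 8*q
∇h at (2, -2) = (28, 8)
∇h · n = (28)(-4) + (8)(1) = -104

-104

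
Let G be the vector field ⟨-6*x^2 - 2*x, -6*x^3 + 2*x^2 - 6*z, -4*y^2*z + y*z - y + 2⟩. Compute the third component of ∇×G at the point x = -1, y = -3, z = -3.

(∇×G)_3 = ∂G₂/∂x − ∂G₁/∂y
= -18*x^2 + 4*x − (0)
= -18*x^2 + 4*x
At (-1, -3, -3): -22.

-22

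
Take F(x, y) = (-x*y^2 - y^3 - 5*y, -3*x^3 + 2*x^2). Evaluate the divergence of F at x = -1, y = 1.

-1

∂F₁/∂x = -y^2
∂F₂/∂y = 0
∇·F = -y^2
At (-1, 1): -1.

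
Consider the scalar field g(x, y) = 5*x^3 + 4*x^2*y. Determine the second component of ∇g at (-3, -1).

36

(∇g)_2 = ∂g/∂y = 4*x^2
At (-3, -1): 36.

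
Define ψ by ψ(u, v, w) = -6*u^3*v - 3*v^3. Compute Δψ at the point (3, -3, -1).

∂²ψ/∂u² = -36*u*v
∂²ψ/∂v² = -18*v
∂²ψ/∂w² = 0
∇²ψ = -36*u*v - 18*v
At (3, -3, -1): 378.

378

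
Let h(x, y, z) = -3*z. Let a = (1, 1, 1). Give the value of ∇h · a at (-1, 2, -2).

∂h/∂x = 0
∂h/∂y = 0
∂h/∂z = -3
∇h at (-1, 2, -2) = (0, 0, -3)
∇h · a = (0)(1) + (0)(1) + (-3)(1) = -3

-3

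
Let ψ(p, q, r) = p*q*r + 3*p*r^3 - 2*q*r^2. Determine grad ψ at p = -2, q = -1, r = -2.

(-22, -4, -78)

∂ψ/∂p = q*r + 3*r^3
∂ψ/∂q = p*r - 2*r^2
∂ψ/∂r = p*q + 9*p*r^2 - 4*q*r
∇ψ = (q*r + 3*r^3, p*r - 2*r^2, p*q + 9*p*r^2 - 4*q*r)
At (-2, -1, -2): (-22, -4, -78).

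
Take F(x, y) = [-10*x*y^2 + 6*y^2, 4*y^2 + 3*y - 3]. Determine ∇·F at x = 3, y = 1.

∂F₁/∂x = -10*y^2
∂F₂/∂y = 8*y + 3
∇·F = -10*y^2 + 8*y + 3
At (3, 1): 1.

1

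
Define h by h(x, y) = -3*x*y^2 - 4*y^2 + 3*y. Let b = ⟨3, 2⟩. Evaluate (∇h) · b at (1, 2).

-86

∂h/∂x = -3*y^2
∂h/∂y = -6*x*y - 8*y + 3
∇h at (1, 2) = (-12, -25)
∇h · b = (-12)(3) + (-25)(2) = -86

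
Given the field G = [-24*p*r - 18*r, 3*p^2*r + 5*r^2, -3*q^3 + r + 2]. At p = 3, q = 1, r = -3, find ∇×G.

(∇×G)₁ = ∂G₃/∂q − ∂G₂/∂r = -3*p^2 - 9*q^2 - 10*r
(∇×G)₂ = ∂G₁/∂r − ∂G₃/∂p = -24*p - 18
(∇×G)₃ = ∂G₂/∂p − ∂G₁/∂q = 6*p*r
∇×G = (-3*p^2 - 9*q^2 - 10*r, -24*p - 18, 6*p*r)
At (3, 1, -3): (-6, -90, -54).

(-6, -90, -54)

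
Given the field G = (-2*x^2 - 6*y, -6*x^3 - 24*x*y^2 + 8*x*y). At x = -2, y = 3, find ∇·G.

∂G₁/∂x = -4*x
∂G₂/∂y = -48*x*y + 8*x
∇·G = -48*x*y + 4*x
At (-2, 3): 280.

280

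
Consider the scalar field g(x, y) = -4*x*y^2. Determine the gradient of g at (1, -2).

∂g/∂x = -4*y^2
∂g/∂y = -8*x*y
∇g = (-4*y^2, -8*x*y)
At (1, -2): (-16, 16).

(-16, 16)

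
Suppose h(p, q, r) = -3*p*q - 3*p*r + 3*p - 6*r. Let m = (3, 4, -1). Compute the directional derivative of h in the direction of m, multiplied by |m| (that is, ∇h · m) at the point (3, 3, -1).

-30

∂h/∂p = -3*q - 3*r + 3
∂h/∂q = -3*p
∂h/∂r = -3*p - 6
∇h at (3, 3, -1) = (-3, -9, -15)
∇h · m = (-3)(3) + (-9)(4) + (-15)(-1) = -30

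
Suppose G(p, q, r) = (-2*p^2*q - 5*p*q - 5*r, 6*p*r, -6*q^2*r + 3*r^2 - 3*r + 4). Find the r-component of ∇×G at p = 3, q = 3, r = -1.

27

(∇×G)_3 = ∂G₂/∂p − ∂G₁/∂q
= 6*r − (-2*p^2 - 5*p)
= 2*p^2 + 5*p + 6*r
At (3, 3, -1): 27.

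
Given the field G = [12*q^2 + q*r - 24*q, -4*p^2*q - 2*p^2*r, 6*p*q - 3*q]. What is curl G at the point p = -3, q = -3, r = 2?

(∇×G)₁ = ∂G₃/∂q − ∂G₂/∂r = 2*p^2 + 6*p - 3
(∇×G)₂ = ∂G₁/∂r − ∂G₃/∂p = -5*q
(∇×G)₃ = ∂G₂/∂p − ∂G₁/∂q = -8*p*q - 4*p*r - 24*q - r + 24
∇×G = (2*p^2 + 6*p - 3, -5*q, -8*p*q - 4*p*r - 24*q - r + 24)
At (-3, -3, 2): (-3, 15, 46).

(-3, 15, 46)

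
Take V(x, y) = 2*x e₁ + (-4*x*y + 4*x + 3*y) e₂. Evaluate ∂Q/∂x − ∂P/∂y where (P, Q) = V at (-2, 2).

∂V₂/∂x = -4*y + 4
∂V₁/∂y = 0
Scalar curl = -4*y + 4
At (-2, 2): -4.

-4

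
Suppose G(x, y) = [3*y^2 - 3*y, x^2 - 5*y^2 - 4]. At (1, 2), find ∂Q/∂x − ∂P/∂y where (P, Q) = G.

∂G₂/∂x = 2*x
∂G₁/∂y = 6*y - 3
Scalar curl = 2*x - 6*y + 3
At (1, 2): -7.

-7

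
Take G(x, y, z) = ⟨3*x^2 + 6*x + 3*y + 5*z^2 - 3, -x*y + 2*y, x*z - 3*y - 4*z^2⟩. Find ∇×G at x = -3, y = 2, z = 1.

(-3, 9, -5)

(∇×G)₁ = ∂G₃/∂y − ∂G₂/∂z = -3
(∇×G)₂ = ∂G₁/∂z − ∂G₃/∂x = 9*z
(∇×G)₃ = ∂G₂/∂x − ∂G₁/∂y = -y - 3
∇×G = (-3, 9*z, -y - 3)
At (-3, 2, 1): (-3, 9, -5).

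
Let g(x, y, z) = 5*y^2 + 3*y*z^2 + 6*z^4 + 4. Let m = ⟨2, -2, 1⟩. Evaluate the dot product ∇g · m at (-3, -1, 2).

176

∂g/∂x = 0
∂g/∂y = 10*y + 3*z^2
∂g/∂z = 6*y*z + 24*z^3
∇g at (-3, -1, 2) = (0, 2, 180)
∇g · m = (0)(2) + (2)(-2) + (180)(1) = 176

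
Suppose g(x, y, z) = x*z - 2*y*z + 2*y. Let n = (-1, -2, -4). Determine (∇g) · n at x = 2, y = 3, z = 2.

∂g/∂x = z
∂g/∂y = -2*z + 2
∂g/∂z = x - 2*y
∇g at (2, 3, 2) = (2, -2, -4)
∇g · n = (2)(-1) + (-2)(-2) + (-4)(-4) = 18

18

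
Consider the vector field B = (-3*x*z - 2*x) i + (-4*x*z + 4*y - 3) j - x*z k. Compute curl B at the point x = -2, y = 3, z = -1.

(∇×B)₁ = ∂B₃/∂y − ∂B₂/∂z = 4*x
(∇×B)₂ = ∂B₁/∂z − ∂B₃/∂x = -3*x + z
(∇×B)₃ = ∂B₂/∂x − ∂B₁/∂y = -4*z
∇×B = (4*x, -3*x + z, -4*z)
At (-2, 3, -1): (-8, 5, 4).

(-8, 5, 4)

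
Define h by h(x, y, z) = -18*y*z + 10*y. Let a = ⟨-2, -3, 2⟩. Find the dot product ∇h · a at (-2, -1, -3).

∂h/∂x = 0
∂h/∂y = -18*z + 10
∂h/∂z = -18*y
∇h at (-2, -1, -3) = (0, 64, 18)
∇h · a = (0)(-2) + (64)(-3) + (18)(2) = -156

-156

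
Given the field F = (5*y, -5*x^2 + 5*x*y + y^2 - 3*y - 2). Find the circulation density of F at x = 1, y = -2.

∂F₂/∂x = -10*x + 5*y
∂F₁/∂y = 5
Scalar curl = -10*x + 5*y - 5
At (1, -2): -25.

-25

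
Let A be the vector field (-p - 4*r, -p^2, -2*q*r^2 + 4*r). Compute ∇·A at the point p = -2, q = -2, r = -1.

-5

∂A₁/∂p = -1
∂A₂/∂q = 0
∂A₃/∂r = -4*q*r + 4
∇·A = -4*q*r + 3
At (-2, -2, -1): -5.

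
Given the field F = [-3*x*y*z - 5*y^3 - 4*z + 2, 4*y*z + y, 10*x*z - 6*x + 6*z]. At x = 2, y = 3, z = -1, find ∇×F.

(∇×F)₁ = ∂F₃/∂y − ∂F₂/∂z = -4*y
(∇×F)₂ = ∂F₁/∂z − ∂F₃/∂x = -3*x*y - 10*z + 2
(∇×F)₃ = ∂F₂/∂x − ∂F₁/∂y = 3*x*z + 15*y^2
∇×F = (-4*y, -3*x*y - 10*z + 2, 3*x*z + 15*y^2)
At (2, 3, -1): (-12, -6, 129).

(-12, -6, 129)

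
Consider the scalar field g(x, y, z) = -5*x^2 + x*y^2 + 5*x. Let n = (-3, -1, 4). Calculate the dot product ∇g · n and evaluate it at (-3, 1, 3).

-102

∂g/∂x = -10*x + y^2 + 5
∂g/∂y = 2*x*y
∂g/∂z = 0
∇g at (-3, 1, 3) = (36, -6, 0)
∇g · n = (36)(-3) + (-6)(-1) + (0)(4) = -102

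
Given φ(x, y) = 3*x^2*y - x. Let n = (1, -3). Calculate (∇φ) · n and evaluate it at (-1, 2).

-22

∂φ/∂x = 6*x*y - 1
∂φ/∂y = 3*x^2
∇φ at (-1, 2) = (-13, 3)
∇φ · n = (-13)(1) + (3)(-3) = -22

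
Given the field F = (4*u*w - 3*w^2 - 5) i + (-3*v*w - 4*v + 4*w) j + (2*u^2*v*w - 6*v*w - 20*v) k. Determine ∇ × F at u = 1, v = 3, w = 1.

(∇×F)₁ = ∂F₃/∂v − ∂F₂/∂w = 2*u^2*w + 3*v - 6*w - 24
(∇×F)₂ = ∂F₁/∂w − ∂F₃/∂u = -4*u*v*w + 4*u - 6*w
(∇×F)₃ = ∂F₂/∂u − ∂F₁/∂v = 0
∇×F = (2*u^2*w + 3*v - 6*w - 24, -4*u*v*w + 4*u - 6*w, 0)
At (1, 3, 1): (-19, -14, 0).

(-19, -14, 0)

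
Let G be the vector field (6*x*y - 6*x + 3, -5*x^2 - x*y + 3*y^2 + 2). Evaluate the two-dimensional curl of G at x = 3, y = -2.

-46

∂G₂/∂x = -10*x - y
∂G₁/∂y = 6*x
Scalar curl = -16*x - y
At (3, -2): -46.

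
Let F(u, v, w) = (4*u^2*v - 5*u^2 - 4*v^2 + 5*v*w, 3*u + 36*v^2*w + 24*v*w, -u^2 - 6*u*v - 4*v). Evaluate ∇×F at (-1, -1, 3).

(∇×F)₁ = ∂F₃/∂v − ∂F₂/∂w = -6*u - 36*v^2 - 24*v - 4
(∇×F)₂ = ∂F₁/∂w − ∂F₃/∂u = 2*u + 11*v
(∇×F)₃ = ∂F₂/∂u − ∂F₁/∂v = -4*u^2 + 8*v - 5*w + 3
∇×F = (-6*u - 36*v^2 - 24*v - 4, 2*u + 11*v, -4*u^2 + 8*v - 5*w + 3)
At (-1, -1, 3): (-10, -13, -24).

(-10, -13, -24)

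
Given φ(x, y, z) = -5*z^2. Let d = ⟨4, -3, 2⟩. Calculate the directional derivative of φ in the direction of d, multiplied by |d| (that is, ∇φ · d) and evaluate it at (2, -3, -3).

∂φ/∂x = 0
∂φ/∂y = 0
∂φ/∂z = -10*z
∇φ at (2, -3, -3) = (0, 0, 30)
∇φ · d = (0)(4) + (0)(-3) + (30)(2) = 60

60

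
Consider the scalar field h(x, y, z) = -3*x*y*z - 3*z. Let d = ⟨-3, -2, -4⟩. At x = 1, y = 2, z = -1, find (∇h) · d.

12

∂h/∂x = -3*y*z
∂h/∂y = -3*x*z
∂h/∂z = -3*x*y - 3
∇h at (1, 2, -1) = (6, 3, -9)
∇h · d = (6)(-3) + (3)(-2) + (-9)(-4) = 12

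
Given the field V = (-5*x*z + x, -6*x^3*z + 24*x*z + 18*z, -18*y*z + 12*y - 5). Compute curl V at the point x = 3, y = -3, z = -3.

(∇×V)₁ = ∂V₃/∂y − ∂V₂/∂z = 6*x^3 - 24*x - 18*z - 6
(∇×V)₂ = ∂V₁/∂z − ∂V₃/∂x = -5*x
(∇×V)₃ = ∂V₂/∂x − ∂V₁/∂y = -18*x^2*z + 24*z
∇×V = (6*x^3 - 24*x - 18*z - 6, -5*x, -18*x^2*z + 24*z)
At (3, -3, -3): (138, -15, 414).

(138, -15, 414)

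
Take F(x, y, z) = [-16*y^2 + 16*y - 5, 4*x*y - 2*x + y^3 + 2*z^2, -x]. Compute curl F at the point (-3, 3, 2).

(∇×F)₁ = ∂F₃/∂y − ∂F₂/∂z = -4*z
(∇×F)₂ = ∂F₁/∂z − ∂F₃/∂x = 1
(∇×F)₃ = ∂F₂/∂x − ∂F₁/∂y = 36*y - 18
∇×F = (-4*z, 1, 36*y - 18)
At (-3, 3, 2): (-8, 1, 90).

(-8, 1, 90)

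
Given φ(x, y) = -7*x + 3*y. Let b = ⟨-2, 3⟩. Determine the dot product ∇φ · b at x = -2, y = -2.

23

∂φ/∂x = -7
∂φ/∂y = 3
∇φ at (-2, -2) = (-7, 3)
∇φ · b = (-7)(-2) + (3)(3) = 23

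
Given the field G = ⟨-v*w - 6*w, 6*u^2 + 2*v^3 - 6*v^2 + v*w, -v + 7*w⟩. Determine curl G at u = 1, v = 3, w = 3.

(-4, -9, 15)

(∇×G)₁ = ∂G₃/∂v − ∂G₂/∂w = -v - 1
(∇×G)₂ = ∂G₁/∂w − ∂G₃/∂u = -v - 6
(∇×G)₃ = ∂G₂/∂u − ∂G₁/∂v = 12*u + w
∇×G = (-v - 1, -v - 6, 12*u + w)
At (1, 3, 3): (-4, -9, 15).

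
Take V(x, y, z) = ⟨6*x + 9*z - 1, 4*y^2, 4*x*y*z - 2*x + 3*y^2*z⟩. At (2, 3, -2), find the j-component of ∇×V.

(∇×V)_2 = ∂V₁/∂z − ∂V₃/∂x
= 9 − (4*y*z - 2)
= -4*y*z + 11
At (2, 3, -2): 35.

35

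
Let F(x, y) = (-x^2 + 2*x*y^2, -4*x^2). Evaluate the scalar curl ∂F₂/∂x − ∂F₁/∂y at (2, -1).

∂F₂/∂x = -8*x
∂F₁/∂y = 4*x*y
Scalar curl = -4*x*y - 8*x
At (2, -1): -8.

-8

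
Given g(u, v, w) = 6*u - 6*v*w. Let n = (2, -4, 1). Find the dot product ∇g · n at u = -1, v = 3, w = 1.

∂g/∂u = 6
∂g/∂v = -6*w
∂g/∂w = -6*v
∇g at (-1, 3, 1) = (6, -6, -18)
∇g · n = (6)(2) + (-6)(-4) + (-18)(1) = 18

18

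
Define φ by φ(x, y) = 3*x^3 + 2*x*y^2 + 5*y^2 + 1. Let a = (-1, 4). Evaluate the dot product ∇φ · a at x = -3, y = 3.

∂φ/∂x = 9*x^2 + 2*y^2
∂φ/∂y = 4*x*y + 10*y
∇φ at (-3, 3) = (99, -6)
∇φ · a = (99)(-1) + (-6)(4) = -123

-123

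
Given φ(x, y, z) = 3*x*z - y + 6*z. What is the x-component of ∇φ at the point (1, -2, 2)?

6

(∇φ)_1 = ∂φ/∂x = 3*z
At (1, -2, 2): 6.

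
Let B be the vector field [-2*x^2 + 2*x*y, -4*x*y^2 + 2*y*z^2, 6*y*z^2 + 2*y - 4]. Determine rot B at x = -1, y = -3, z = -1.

(-4, 0, -34)

(∇×B)₁ = ∂B₃/∂y − ∂B₂/∂z = -4*y*z + 6*z^2 + 2
(∇×B)₂ = ∂B₁/∂z − ∂B₃/∂x = 0
(∇×B)₃ = ∂B₂/∂x − ∂B₁/∂y = -2*x - 4*y^2
∇×B = (-4*y*z + 6*z^2 + 2, 0, -2*x - 4*y^2)
At (-1, -3, -1): (-4, 0, -34).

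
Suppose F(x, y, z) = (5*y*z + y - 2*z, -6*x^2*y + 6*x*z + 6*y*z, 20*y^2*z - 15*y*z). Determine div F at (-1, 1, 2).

11

∂F₁/∂x = 0
∂F₂/∂y = -6*x^2 + 6*z
∂F₃/∂z = 20*y^2 - 15*y
∇·F = -6*x^2 + 20*y^2 - 15*y + 6*z
At (-1, 1, 2): 11.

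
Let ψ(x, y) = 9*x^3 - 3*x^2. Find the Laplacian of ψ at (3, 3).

156

∂²ψ/∂x² = 6*(9*x - 1)
∂²ψ/∂y² = 0
∇²ψ = 54*x - 6
At (3, 3): 156.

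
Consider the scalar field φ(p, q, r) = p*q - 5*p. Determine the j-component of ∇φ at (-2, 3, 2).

(∇φ)_2 = ∂φ/∂q = p
At (-2, 3, 2): -2.

-2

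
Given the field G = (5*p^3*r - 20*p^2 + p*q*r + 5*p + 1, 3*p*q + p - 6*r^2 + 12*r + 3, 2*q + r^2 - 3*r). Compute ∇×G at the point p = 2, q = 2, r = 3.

(∇×G)₁ = ∂G₃/∂q − ∂G₂/∂r = 12*r - 10
(∇×G)₂ = ∂G₁/∂r − ∂G₃/∂p = 5*p^3 + p*q
(∇×G)₃ = ∂G₂/∂p − ∂G₁/∂q = -p*r + 3*q + 1
∇×G = (12*r - 10, 5*p^3 + p*q, -p*r + 3*q + 1)
At (2, 2, 3): (26, 44, 1).

(26, 44, 1)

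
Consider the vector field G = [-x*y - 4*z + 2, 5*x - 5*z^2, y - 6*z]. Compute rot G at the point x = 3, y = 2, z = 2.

(∇×G)₁ = ∂G₃/∂y − ∂G₂/∂z = 10*z + 1
(∇×G)₂ = ∂G₁/∂z − ∂G₃/∂x = -4
(∇×G)₃ = ∂G₂/∂x − ∂G₁/∂y = x + 5
∇×G = (10*z + 1, -4, x + 5)
At (3, 2, 2): (21, -4, 8).

(21, -4, 8)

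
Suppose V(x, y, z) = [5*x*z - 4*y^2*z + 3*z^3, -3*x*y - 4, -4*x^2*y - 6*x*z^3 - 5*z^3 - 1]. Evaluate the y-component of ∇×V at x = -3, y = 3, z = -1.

-120

(∇×V)_2 = ∂V₁/∂z − ∂V₃/∂x
= 5*x - 4*y^2 + 9*z^2 − (-8*x*y - 6*z^3)
= 8*x*y + 5*x - 4*y^2 + 6*z^3 + 9*z^2
At (-3, 3, -1): -120.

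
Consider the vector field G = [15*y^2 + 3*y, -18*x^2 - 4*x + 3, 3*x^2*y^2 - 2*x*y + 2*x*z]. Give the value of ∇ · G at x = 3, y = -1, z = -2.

∂G₁/∂x = 0
∂G₂/∂y = 0
∂G₃/∂z = 2*x
∇·G = 2*x
At (3, -1, -2): 6.

6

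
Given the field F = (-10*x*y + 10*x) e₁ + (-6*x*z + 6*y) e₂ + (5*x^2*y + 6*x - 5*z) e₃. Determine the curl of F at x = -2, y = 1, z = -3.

(∇×F)₁ = ∂F₃/∂y − ∂F₂/∂z = 5*x^2 + 6*x
(∇×F)₂ = ∂F₁/∂z − ∂F₃/∂x = -10*x*y - 6
(∇×F)₃ = ∂F₂/∂x − ∂F₁/∂y = 10*x - 6*z
∇×F = (5*x^2 + 6*x, -10*x*y - 6, 10*x - 6*z)
At (-2, 1, -3): (8, 14, -2).

(8, 14, -2)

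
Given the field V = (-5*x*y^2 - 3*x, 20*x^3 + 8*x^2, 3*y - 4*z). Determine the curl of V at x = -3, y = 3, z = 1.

(3, 0, 402)

(∇×V)₁ = ∂V₃/∂y − ∂V₂/∂z = 3
(∇×V)₂ = ∂V₁/∂z − ∂V₃/∂x = 0
(∇×V)₃ = ∂V₂/∂x − ∂V₁/∂y = 60*x^2 + 10*x*y + 16*x
∇×V = (3, 0, 60*x^2 + 10*x*y + 16*x)
At (-3, 3, 1): (3, 0, 402).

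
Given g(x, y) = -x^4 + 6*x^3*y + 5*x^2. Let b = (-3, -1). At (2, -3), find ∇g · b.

∂g/∂x = -4*x^3 + 18*x^2*y + 10*x
∂g/∂y = 6*x^3
∇g at (2, -3) = (-228, 48)
∇g · b = (-228)(-3) + (48)(-1) = 636

636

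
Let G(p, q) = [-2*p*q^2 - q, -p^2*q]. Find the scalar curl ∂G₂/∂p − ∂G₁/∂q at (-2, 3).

∂G₂/∂p = -2*p*q
∂G₁/∂q = -4*p*q - 1
Scalar curl = 2*p*q + 1
At (-2, 3): -11.

-11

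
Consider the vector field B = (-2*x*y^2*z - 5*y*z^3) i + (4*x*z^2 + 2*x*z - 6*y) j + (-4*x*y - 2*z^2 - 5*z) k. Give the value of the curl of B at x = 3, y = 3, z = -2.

(∇×B)₁ = ∂B₃/∂y − ∂B₂/∂z = -8*x*z - 6*x
(∇×B)₂ = ∂B₁/∂z − ∂B₃/∂x = -2*x*y^2 - 15*y*z^2 + 4*y
(∇×B)₃ = ∂B₂/∂x − ∂B₁/∂y = 4*x*y*z + 5*z^3 + 4*z^2 + 2*z
∇×B = (-8*x*z - 6*x, -2*x*y^2 - 15*y*z^2 + 4*y, 4*x*y*z + 5*z^3 + 4*z^2 + 2*z)
At (3, 3, -2): (30, -222, -100).

(30, -222, -100)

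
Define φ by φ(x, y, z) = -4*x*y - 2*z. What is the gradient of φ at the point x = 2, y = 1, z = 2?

(-4, -8, -2)

∂φ/∂x = -4*y
∂φ/∂y = -4*x
∂φ/∂z = -2
∇φ = (-4*y, -4*x, -2)
At (2, 1, 2): (-4, -8, -2).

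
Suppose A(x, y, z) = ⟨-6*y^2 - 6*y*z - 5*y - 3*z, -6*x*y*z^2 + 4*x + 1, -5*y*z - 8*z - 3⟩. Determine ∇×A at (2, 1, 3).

(∇×A)₁ = ∂A₃/∂y − ∂A₂/∂z = 12*x*y*z - 5*z
(∇×A)₂ = ∂A₁/∂z − ∂A₃/∂x = -6*y - 3
(∇×A)₃ = ∂A₂/∂x − ∂A₁/∂y = -6*y*z^2 + 12*y + 6*z + 9
∇×A = (12*x*y*z - 5*z, -6*y - 3, -6*y*z^2 + 12*y + 6*z + 9)
At (2, 1, 3): (57, -9, -15).

(57, -9, -15)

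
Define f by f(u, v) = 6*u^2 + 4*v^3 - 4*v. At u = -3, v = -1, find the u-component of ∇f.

-36

(∇f)_1 = ∂f/∂u = 12*u
At (-3, -1): -36.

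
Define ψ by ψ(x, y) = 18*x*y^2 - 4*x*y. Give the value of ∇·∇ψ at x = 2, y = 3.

∂²ψ/∂x² = 0
∂²ψ/∂y² = 36*x
∇²ψ = 36*x
At (2, 3): 72.

72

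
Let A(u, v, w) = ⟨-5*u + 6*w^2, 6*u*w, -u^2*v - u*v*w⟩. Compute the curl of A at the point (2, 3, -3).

(-10, -33, -18)

(∇×A)₁ = ∂A₃/∂v − ∂A₂/∂w = -u^2 - u*w - 6*u
(∇×A)₂ = ∂A₁/∂w − ∂A₃/∂u = 2*u*v + v*w + 12*w
(∇×A)₃ = ∂A₂/∂u − ∂A₁/∂v = 6*w
∇×A = (-u^2 - u*w - 6*u, 2*u*v + v*w + 12*w, 6*w)
At (2, 3, -3): (-10, -33, -18).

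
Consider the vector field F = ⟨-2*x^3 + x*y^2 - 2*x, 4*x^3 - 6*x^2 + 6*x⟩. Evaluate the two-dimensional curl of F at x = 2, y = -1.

34

∂F₂/∂x = 12*x^2 - 12*x + 6
∂F₁/∂y = 2*x*y
Scalar curl = 12*x^2 - 2*x*y - 12*x + 6
At (2, -1): 34.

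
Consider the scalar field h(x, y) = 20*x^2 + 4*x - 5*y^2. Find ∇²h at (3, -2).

30

∂²h/∂x² = 40
∂²h/∂y² = -10
∇²h = 30
At (3, -2): 30.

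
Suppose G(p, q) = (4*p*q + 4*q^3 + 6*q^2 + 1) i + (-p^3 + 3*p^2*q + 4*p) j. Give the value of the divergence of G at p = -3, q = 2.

∂G₁/∂p = 4*q
∂G₂/∂q = 3*p^2
∇·G = 3*p^2 + 4*q
At (-3, 2): 35.

35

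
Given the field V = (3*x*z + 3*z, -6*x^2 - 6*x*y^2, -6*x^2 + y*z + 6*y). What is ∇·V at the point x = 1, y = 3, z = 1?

-30

∂V₁/∂x = 3*z
∂V₂/∂y = -12*x*y
∂V₃/∂z = y
∇·V = -12*x*y + y + 3*z
At (1, 3, 1): -30.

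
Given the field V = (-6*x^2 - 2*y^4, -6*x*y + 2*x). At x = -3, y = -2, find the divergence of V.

54

∂V₁/∂x = -12*x
∂V₂/∂y = -6*x
∇·V = -18*x
At (-3, -2): 54.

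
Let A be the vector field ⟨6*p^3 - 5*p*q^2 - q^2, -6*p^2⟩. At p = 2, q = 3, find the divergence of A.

27

∂A₁/∂p = 18*p^2 - 5*q^2
∂A₂/∂q = 0
∇·A = 18*p^2 - 5*q^2
At (2, 3): 27.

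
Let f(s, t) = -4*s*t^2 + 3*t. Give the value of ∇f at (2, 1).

(-4, -13)

∂f/∂s = -4*t^2
∂f/∂t = -8*s*t + 3
∇f = (-4*t^2, -8*s*t + 3)
At (2, 1): (-4, -13).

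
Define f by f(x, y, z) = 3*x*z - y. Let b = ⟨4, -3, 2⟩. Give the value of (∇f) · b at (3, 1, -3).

∂f/∂x = 3*z
∂f/∂y = -1
∂f/∂z = 3*x
∇f at (3, 1, -3) = (-9, -1, 9)
∇f · b = (-9)(4) + (-1)(-3) + (9)(2) = -15

-15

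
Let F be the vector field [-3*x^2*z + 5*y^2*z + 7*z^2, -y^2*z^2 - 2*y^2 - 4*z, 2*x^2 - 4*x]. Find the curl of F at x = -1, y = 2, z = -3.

(-20, -17, 60)

(∇×F)₁ = ∂F₃/∂y − ∂F₂/∂z = 2*y^2*z + 4
(∇×F)₂ = ∂F₁/∂z − ∂F₃/∂x = -3*x^2 - 4*x + 5*y^2 + 14*z + 4
(∇×F)₃ = ∂F₂/∂x − ∂F₁/∂y = -10*y*z
∇×F = (2*y^2*z + 4, -3*x^2 - 4*x + 5*y^2 + 14*z + 4, -10*y*z)
At (-1, 2, -3): (-20, -17, 60).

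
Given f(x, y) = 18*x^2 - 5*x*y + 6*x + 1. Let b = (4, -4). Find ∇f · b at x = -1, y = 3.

∂f/∂x = 36*x - 5*y + 6
∂f/∂y = -5*x
∇f at (-1, 3) = (-45, 5)
∇f · b = (-45)(4) + (5)(-4) = -200

-200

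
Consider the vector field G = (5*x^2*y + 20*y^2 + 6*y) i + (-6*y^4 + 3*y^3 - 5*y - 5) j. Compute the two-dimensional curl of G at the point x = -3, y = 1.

∂G₂/∂x = 0
∂G₁/∂y = 5*x^2 + 40*y + 6
Scalar curl = -5*x^2 - 40*y - 6
At (-3, 1): -91.

-91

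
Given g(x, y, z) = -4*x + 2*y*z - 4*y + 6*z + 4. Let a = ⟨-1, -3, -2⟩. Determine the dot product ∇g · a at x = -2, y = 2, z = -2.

8

∂g/∂x = -4
∂g/∂y = 2*z - 4
∂g/∂z = 2*y + 6
∇g at (-2, 2, -2) = (-4, -8, 10)
∇g · a = (-4)(-1) + (-8)(-3) + (10)(-2) = 8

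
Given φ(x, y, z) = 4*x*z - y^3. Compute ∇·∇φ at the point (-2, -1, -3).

6

∂²φ/∂x² = 0
∂²φ/∂y² = -6*y
∂²φ/∂z² = 0
∇²φ = -6*y
At (-2, -1, -3): 6.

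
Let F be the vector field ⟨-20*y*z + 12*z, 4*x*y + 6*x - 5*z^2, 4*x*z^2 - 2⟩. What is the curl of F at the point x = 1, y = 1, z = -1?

(-10, -12, -10)

(∇×F)₁ = ∂F₃/∂y − ∂F₂/∂z = 10*z
(∇×F)₂ = ∂F₁/∂z − ∂F₃/∂x = -20*y - 4*z^2 + 12
(∇×F)₃ = ∂F₂/∂x − ∂F₁/∂y = 4*y + 20*z + 6
∇×F = (10*z, -20*y - 4*z^2 + 12, 4*y + 20*z + 6)
At (1, 1, -1): (-10, -12, -10).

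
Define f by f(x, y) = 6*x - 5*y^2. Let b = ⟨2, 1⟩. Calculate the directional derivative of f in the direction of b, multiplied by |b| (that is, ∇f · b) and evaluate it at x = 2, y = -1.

∂f/∂x = 6
∂f/∂y = -10*y
∇f at (2, -1) = (6, 10)
∇f · b = (6)(2) + (10)(1) = 22

22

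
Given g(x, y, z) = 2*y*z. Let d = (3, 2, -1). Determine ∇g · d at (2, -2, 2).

∂g/∂x = 0
∂g/∂y = 2*z
∂g/∂z = 2*y
∇g at (2, -2, 2) = (0, 4, -4)
∇g · d = (0)(3) + (4)(2) + (-4)(-1) = 12

12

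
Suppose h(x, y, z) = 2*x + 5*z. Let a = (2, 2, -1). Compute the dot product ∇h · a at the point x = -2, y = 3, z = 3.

-1

∂h/∂x = 2
∂h/∂y = 0
∂h/∂z = 5
∇h at (-2, 3, 3) = (2, 0, 5)
∇h · a = (2)(2) + (0)(2) + (5)(-1) = -1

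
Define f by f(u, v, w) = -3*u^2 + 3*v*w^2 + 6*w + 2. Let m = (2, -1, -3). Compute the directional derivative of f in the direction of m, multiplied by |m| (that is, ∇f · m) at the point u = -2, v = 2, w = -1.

39

∂f/∂u = -6*u
∂f/∂v = 3*w^2
∂f/∂w = 6*v*w + 6
∇f at (-2, 2, -1) = (12, 3, -6)
∇f · m = (12)(2) + (3)(-1) + (-6)(-3) = 39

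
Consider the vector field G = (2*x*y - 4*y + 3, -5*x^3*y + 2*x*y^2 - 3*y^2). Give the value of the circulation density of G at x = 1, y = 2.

∂G₂/∂x = -15*x^2*y + 2*y^2
∂G₁/∂y = 2*x - 4
Scalar curl = -15*x^2*y - 2*x + 2*y^2 + 4
At (1, 2): -20.

-20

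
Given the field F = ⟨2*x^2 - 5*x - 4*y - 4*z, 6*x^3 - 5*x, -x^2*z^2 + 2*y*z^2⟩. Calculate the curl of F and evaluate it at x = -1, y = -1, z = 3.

(∇×F)₁ = ∂F₃/∂y − ∂F₂/∂z = 2*z^2
(∇×F)₂ = ∂F₁/∂z − ∂F₃/∂x = 2*x*z^2 - 4
(∇×F)₃ = ∂F₂/∂x − ∂F₁/∂y = 18*x^2 - 1
∇×F = (2*z^2, 2*x*z^2 - 4, 18*x^2 - 1)
At (-1, -1, 3): (18, -22, 17).

(18, -22, 17)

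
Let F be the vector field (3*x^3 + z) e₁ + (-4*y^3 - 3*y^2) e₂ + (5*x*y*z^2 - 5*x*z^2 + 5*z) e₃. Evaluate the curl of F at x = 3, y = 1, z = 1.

(15, 1, 0)

(∇×F)₁ = ∂F₃/∂y − ∂F₂/∂z = 5*x*z^2
(∇×F)₂ = ∂F₁/∂z − ∂F₃/∂x = -5*y*z^2 + 5*z^2 + 1
(∇×F)₃ = ∂F₂/∂x − ∂F₁/∂y = 0
∇×F = (5*x*z^2, -5*y*z^2 + 5*z^2 + 1, 0)
At (3, 1, 1): (15, 1, 0).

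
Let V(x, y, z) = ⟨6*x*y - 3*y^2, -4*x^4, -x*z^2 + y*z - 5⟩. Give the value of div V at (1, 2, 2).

∂V₁/∂x = 6*y
∂V₂/∂y = 0
∂V₃/∂z = -2*x*z + y
∇·V = -2*x*z + 7*y
At (1, 2, 2): 10.

10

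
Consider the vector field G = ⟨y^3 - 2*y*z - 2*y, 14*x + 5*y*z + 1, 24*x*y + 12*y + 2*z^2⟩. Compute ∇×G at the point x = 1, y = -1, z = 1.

(41, 26, 15)

(∇×G)₁ = ∂G₃/∂y − ∂G₂/∂z = 24*x - 5*y + 12
(∇×G)₂ = ∂G₁/∂z − ∂G₃/∂x = -26*y
(∇×G)₃ = ∂G₂/∂x − ∂G₁/∂y = -3*y^2 + 2*z + 16
∇×G = (24*x - 5*y + 12, -26*y, -3*y^2 + 2*z + 16)
At (1, -1, 1): (41, 26, 15).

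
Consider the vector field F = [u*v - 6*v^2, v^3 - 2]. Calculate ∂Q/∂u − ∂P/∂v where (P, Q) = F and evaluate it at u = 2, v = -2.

-26

∂F₂/∂u = 0
∂F₁/∂v = u - 12*v
Scalar curl = -u + 12*v
At (2, -2): -26.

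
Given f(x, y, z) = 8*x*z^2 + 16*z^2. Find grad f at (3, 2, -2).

(32, 0, -160)

∂f/∂x = 8*z^2
∂f/∂y = 0
∂f/∂z = 16*x*z + 32*z
∇f = (8*z^2, 0, 16*x*z + 32*z)
At (3, 2, -2): (32, 0, -160).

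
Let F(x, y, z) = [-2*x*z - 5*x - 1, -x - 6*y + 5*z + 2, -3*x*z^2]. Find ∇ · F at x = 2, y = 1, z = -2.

∂F₁/∂x = -2*z - 5
∂F₂/∂y = -6
∂F₃/∂z = -6*x*z
∇·F = -6*x*z - 2*z - 11
At (2, 1, -2): 17.

17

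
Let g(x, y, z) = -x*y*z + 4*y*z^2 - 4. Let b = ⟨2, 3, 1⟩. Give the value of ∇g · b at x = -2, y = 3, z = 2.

∂g/∂x = -y*z
∂g/∂y = -x*z + 4*z^2
∂g/∂z = -x*y + 8*y*z
∇g at (-2, 3, 2) = (-6, 20, 54)
∇g · b = (-6)(2) + (20)(3) + (54)(1) = 102

102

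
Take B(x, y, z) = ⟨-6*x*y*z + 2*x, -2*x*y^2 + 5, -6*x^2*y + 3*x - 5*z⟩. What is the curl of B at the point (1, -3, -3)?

(-6, -21, -36)

(∇×B)₁ = ∂B₃/∂y − ∂B₂/∂z = -6*x^2
(∇×B)₂ = ∂B₁/∂z − ∂B₃/∂x = 6*x*y - 3
(∇×B)₃ = ∂B₂/∂x − ∂B₁/∂y = 6*x*z - 2*y^2
∇×B = (-6*x^2, 6*x*y - 3, 6*x*z - 2*y^2)
At (1, -3, -3): (-6, -21, -36).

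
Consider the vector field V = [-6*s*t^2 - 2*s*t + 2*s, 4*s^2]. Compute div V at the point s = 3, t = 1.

∂V₁/∂s = -6*t^2 - 2*t + 2
∂V₂/∂t = 0
∇·V = -6*t^2 - 2*t + 2
At (3, 1): -6.

-6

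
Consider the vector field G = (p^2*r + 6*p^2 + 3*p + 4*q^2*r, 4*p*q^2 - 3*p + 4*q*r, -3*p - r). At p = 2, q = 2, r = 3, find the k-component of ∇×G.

(∇×G)_3 = ∂G₂/∂p − ∂G₁/∂q
= 4*q^2 - 3 − (8*q*r)
= 4*q^2 - 8*q*r - 3
At (2, 2, 3): -35.

-35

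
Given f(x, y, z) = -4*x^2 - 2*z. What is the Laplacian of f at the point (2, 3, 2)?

-8

∂²f/∂x² = -8
∂²f/∂y² = 0
∂²f/∂z² = 0
∇²f = -8
At (2, 3, 2): -8.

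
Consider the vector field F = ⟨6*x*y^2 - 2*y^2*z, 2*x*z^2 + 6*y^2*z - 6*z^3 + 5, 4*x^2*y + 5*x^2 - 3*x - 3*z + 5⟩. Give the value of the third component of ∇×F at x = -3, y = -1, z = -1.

-30

(∇×F)_3 = ∂F₂/∂x − ∂F₁/∂y
= 2*z^2 − (12*x*y - 4*y*z)
= -12*x*y + 4*y*z + 2*z^2
At (-3, -1, -1): -30.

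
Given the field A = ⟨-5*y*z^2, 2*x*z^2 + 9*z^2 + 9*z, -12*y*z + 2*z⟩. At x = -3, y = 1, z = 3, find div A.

∂A₁/∂x = 0
∂A₂/∂y = 0
∂A₃/∂z = -12*y + 2
∇·A = -12*y + 2
At (-3, 1, 3): -10.

-10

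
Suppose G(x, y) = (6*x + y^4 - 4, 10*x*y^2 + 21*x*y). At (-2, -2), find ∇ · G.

44

∂G₁/∂x = 6
∂G₂/∂y = 20*x*y + 21*x
∇·G = 20*x*y + 21*x + 6
At (-2, -2): 44.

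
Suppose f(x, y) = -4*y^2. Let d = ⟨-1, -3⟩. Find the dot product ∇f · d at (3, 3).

∂f/∂x = 0
∂f/∂y = -8*y
∇f at (3, 3) = (0, -24)
∇f · d = (0)(-1) + (-24)(-3) = 72

72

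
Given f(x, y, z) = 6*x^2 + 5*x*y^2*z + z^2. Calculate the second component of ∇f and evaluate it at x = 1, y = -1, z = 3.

-30

(∇f)_2 = ∂f/∂y = 10*x*y*z
At (1, -1, 3): -30.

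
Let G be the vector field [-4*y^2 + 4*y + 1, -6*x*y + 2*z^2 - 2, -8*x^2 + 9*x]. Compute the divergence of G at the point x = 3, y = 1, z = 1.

∂G₁/∂x = 0
∂G₂/∂y = -6*x
∂G₃/∂z = 0
∇·G = -6*x
At (3, 1, 1): -18.

-18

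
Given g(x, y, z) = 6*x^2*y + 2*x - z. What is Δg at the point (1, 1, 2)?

∂²g/∂x² = 12*y
∂²g/∂y² = 0
∂²g/∂z² = 0
∇²g = 12*y
At (1, 1, 2): 12.

12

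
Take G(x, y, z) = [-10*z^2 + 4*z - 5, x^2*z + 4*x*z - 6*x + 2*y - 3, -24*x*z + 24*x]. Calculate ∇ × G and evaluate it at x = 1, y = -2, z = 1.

(∇×G)₁ = ∂G₃/∂y − ∂G₂/∂z = -x^2 - 4*x
(∇×G)₂ = ∂G₁/∂z − ∂G₃/∂x = 4*z - 20
(∇×G)₃ = ∂G₂/∂x − ∂G₁/∂y = 2*x*z + 4*z - 6
∇×G = (-x^2 - 4*x, 4*z - 20, 2*x*z + 4*z - 6)
At (1, -2, 1): (-5, -16, 0).

(-5, -16, 0)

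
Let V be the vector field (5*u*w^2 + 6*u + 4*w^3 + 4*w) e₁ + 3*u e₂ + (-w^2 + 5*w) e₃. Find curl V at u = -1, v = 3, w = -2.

(∇×V)₁ = ∂V₃/∂v − ∂V₂/∂w = 0
(∇×V)₂ = ∂V₁/∂w − ∂V₃/∂u = 10*u*w + 12*w^2 + 4
(∇×V)₃ = ∂V₂/∂u − ∂V₁/∂v = 3
∇×V = (0, 10*u*w + 12*w^2 + 4, 3)
At (-1, 3, -2): (0, 72, 3).

(0, 72, 3)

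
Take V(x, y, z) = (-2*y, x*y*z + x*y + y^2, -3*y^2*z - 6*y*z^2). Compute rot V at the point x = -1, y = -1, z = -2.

(-37, 0, 3)

(∇×V)₁ = ∂V₃/∂y − ∂V₂/∂z = -x*y - 6*y*z - 6*z^2
(∇×V)₂ = ∂V₁/∂z − ∂V₃/∂x = 0
(∇×V)₃ = ∂V₂/∂x − ∂V₁/∂y = y*z + y + 2
∇×V = (-x*y - 6*y*z - 6*z^2, 0, y*z + y + 2)
At (-1, -1, -2): (-37, 0, 3).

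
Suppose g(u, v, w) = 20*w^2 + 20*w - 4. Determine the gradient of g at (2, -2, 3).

(0, 0, 140)

∂g/∂u = 0
∂g/∂v = 0
∂g/∂w = 40*w + 20
∇g = (0, 0, 40*w + 20)
At (2, -2, 3): (0, 0, 140).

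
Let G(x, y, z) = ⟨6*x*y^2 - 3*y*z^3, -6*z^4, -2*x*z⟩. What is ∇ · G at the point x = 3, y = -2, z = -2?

18

∂G₁/∂x = 6*y^2
∂G₂/∂y = 0
∂G₃/∂z = -2*x
∇·G = -2*x + 6*y^2
At (3, -2, -2): 18.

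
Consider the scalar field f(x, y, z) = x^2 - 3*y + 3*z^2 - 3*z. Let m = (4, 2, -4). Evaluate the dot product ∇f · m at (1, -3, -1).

∂f/∂x = 2*x
∂f/∂y = -3
∂f/∂z = 6*z - 3
∇f at (1, -3, -1) = (2, -3, -9)
∇f · m = (2)(4) + (-3)(2) + (-9)(-4) = 38

38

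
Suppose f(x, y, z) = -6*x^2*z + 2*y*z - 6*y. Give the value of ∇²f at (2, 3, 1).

-12

∂²f/∂x² = -12*z
∂²f/∂y² = 0
∂²f/∂z² = 0
∇²f = -12*z
At (2, 3, 1): -12.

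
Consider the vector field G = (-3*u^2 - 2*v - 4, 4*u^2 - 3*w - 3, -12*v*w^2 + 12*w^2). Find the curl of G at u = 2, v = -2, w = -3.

(-105, 0, 18)

(∇×G)₁ = ∂G₃/∂v − ∂G₂/∂w = -12*w^2 + 3
(∇×G)₂ = ∂G₁/∂w − ∂G₃/∂u = 0
(∇×G)₃ = ∂G₂/∂u − ∂G₁/∂v = 8*u + 2
∇×G = (-12*w^2 + 3, 0, 8*u + 2)
At (2, -2, -3): (-105, 0, 18).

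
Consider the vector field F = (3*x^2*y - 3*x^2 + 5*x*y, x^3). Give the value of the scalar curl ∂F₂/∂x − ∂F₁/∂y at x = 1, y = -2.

-5

∂F₂/∂x = 3*x^2
∂F₁/∂y = 3*x^2 + 5*x
Scalar curl = -5*x
At (1, -2): -5.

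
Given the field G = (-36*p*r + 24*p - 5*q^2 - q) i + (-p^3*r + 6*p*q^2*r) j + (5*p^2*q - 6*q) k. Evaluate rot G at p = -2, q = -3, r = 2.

(∇×G)₁ = ∂G₃/∂q − ∂G₂/∂r = p^3 + 5*p^2 - 6*p*q^2 - 6
(∇×G)₂ = ∂G₁/∂r − ∂G₃/∂p = -10*p*q - 36*p
(∇×G)₃ = ∂G₂/∂p − ∂G₁/∂q = -3*p^2*r + 6*q^2*r + 10*q + 1
∇×G = (p^3 + 5*p^2 - 6*p*q^2 - 6, -10*p*q - 36*p, -3*p^2*r + 6*q^2*r + 10*q + 1)
At (-2, -3, 2): (114, 12, 55).

(114, 12, 55)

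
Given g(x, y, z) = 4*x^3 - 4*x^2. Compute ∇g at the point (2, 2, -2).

∂g/∂x = 12*x^2 - 8*x
∂g/∂y = 0
∂g/∂z = 0
∇g = (12*x^2 - 8*x, 0, 0)
At (2, 2, -2): (32, 0, 0).

(32, 0, 0)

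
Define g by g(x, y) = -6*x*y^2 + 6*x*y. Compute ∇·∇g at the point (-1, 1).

∂²g/∂x² = 0
∂²g/∂y² = -12*x
∇²g = -12*x
At (-1, 1): 12.

12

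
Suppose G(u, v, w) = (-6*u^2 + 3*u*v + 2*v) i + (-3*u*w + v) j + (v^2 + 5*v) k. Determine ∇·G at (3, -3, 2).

-44

∂G₁/∂u = -12*u + 3*v
∂G₂/∂v = 1
∂G₃/∂w = 0
∇·G = -12*u + 3*v + 1
At (3, -3, 2): -44.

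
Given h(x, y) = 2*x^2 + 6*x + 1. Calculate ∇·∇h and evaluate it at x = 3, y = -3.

∂²h/∂x² = 4
∂²h/∂y² = 0
∇²h = 4
At (3, -3): 4.

4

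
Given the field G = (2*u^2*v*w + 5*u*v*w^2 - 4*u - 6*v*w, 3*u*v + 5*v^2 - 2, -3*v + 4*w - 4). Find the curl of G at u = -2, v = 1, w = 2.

(∇×G)₁ = ∂G₃/∂v − ∂G₂/∂w = -3
(∇×G)₂ = ∂G₁/∂w − ∂G₃/∂u = 2*u^2*v + 10*u*v*w - 6*v
(∇×G)₃ = ∂G₂/∂u − ∂G₁/∂v = -2*u^2*w - 5*u*w^2 + 3*v + 6*w
∇×G = (-3, 2*u^2*v + 10*u*v*w - 6*v, -2*u^2*w - 5*u*w^2 + 3*v + 6*w)
At (-2, 1, 2): (-3, -38, 39).

(-3, -38, 39)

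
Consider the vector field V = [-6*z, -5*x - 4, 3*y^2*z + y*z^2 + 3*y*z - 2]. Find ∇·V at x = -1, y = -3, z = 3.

0

∂V₁/∂x = 0
∂V₂/∂y = 0
∂V₃/∂z = 3*y^2 + 2*y*z + 3*y
∇·V = 3*y^2 + 2*y*z + 3*y
At (-1, -3, 3): 0.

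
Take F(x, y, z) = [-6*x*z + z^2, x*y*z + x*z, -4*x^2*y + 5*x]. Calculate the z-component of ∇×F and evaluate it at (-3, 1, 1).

(∇×F)_3 = ∂F₂/∂x − ∂F₁/∂y
= y*z + z − (0)
= y*z + z
At (-3, 1, 1): 2.

2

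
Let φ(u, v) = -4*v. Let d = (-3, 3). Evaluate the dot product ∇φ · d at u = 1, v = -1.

-12

∂φ/∂u = 0
∂φ/∂v = -4
∇φ at (1, -1) = (0, -4)
∇φ · d = (0)(-3) + (-4)(3) = -12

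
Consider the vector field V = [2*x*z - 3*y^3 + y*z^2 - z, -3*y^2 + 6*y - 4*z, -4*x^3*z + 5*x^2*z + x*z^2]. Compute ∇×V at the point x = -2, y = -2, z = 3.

(4, 178, 27)

(∇×V)₁ = ∂V₃/∂y − ∂V₂/∂z = 4
(∇×V)₂ = ∂V₁/∂z − ∂V₃/∂x = 12*x^2*z - 10*x*z + 2*x + 2*y*z - z^2 - 1
(∇×V)₃ = ∂V₂/∂x − ∂V₁/∂y = 9*y^2 - z^2
∇×V = (4, 12*x^2*z - 10*x*z + 2*x + 2*y*z - z^2 - 1, 9*y^2 - z^2)
At (-2, -2, 3): (4, 178, 27).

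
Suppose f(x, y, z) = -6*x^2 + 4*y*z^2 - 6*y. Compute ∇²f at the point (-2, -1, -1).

∂²f/∂x² = -12
∂²f/∂y² = 0
∂²f/∂z² = 8*y
∇²f = 8*y - 12
At (-2, -1, -1): -20.

-20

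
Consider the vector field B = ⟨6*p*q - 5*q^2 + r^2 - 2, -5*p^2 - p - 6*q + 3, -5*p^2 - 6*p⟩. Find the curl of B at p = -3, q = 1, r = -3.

(∇×B)₁ = ∂B₃/∂q − ∂B₂/∂r = 0
(∇×B)₂ = ∂B₁/∂r − ∂B₃/∂p = 10*p + 2*r + 6
(∇×B)₃ = ∂B₂/∂p − ∂B₁/∂q = -16*p + 10*q - 1
∇×B = (0, 10*p + 2*r + 6, -16*p + 10*q - 1)
At (-3, 1, -3): (0, -30, 57).

(0, -30, 57)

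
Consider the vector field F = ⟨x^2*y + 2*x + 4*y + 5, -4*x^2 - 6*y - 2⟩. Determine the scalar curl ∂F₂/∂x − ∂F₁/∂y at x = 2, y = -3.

∂F₂/∂x = -8*x
∂F₁/∂y = x^2 + 4
Scalar curl = -x^2 - 8*x - 4
At (2, -3): -24.

-24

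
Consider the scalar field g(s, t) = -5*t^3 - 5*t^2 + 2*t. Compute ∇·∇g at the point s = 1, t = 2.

-70

∂²g/∂s² = 0
∂²g/∂t² = -10*(3*t + 1)
∇²g = -30*t - 10
At (1, 2): -70.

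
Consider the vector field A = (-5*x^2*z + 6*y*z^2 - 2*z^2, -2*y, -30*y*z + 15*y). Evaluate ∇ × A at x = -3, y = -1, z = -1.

(45, -29, -6)

(∇×A)₁ = ∂A₃/∂y − ∂A₂/∂z = -30*z + 15
(∇×A)₂ = ∂A₁/∂z − ∂A₃/∂x = -5*x^2 + 12*y*z - 4*z
(∇×A)₃ = ∂A₂/∂x − ∂A₁/∂y = -6*z^2
∇×A = (-30*z + 15, -5*x^2 + 12*y*z - 4*z, -6*z^2)
At (-3, -1, -1): (45, -29, -6).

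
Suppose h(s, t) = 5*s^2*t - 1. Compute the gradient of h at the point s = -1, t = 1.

(-10, 5)

∂h/∂s = 10*s*t
∂h/∂t = 5*s^2
∇h = (10*s*t, 5*s^2)
At (-1, 1): (-10, 5).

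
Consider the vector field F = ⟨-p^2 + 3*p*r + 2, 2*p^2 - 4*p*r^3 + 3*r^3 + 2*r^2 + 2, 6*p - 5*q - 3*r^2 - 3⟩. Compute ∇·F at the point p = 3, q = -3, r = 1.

-9

∂F₁/∂p = -2*p + 3*r
∂F₂/∂q = 0
∂F₃/∂r = -6*r
∇·F = -2*p - 3*r
At (3, -3, 1): -9.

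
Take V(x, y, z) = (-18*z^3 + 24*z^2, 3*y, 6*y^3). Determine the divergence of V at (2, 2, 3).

∂V₁/∂x = 0
∂V₂/∂y = 3
∂V₃/∂z = 0
∇·V = 3
At (2, 2, 3): 3.

3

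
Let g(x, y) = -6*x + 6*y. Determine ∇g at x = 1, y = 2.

∂g/∂x = -6
∂g/∂y = 6
∇g = (-6, 6)
At (1, 2): (-6, 6).

(-6, 6)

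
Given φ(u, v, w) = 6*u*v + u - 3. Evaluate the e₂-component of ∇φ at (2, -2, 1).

12

(∇φ)_2 = ∂φ/∂v = 6*u
At (2, -2, 1): 12.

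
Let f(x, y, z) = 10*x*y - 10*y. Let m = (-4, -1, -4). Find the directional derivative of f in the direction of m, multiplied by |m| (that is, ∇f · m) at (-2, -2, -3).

110

∂f/∂x = 10*y
∂f/∂y = 10*x - 10
∂f/∂z = 0
∇f at (-2, -2, -3) = (-20, -30, 0)
∇f · m = (-20)(-4) + (-30)(-1) + (0)(-4) = 110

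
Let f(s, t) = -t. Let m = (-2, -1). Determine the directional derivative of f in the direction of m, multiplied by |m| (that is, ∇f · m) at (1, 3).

∂f/∂s = 0
∂f/∂t = -1
∇f at (1, 3) = (0, -1)
∇f · m = (0)(-2) + (-1)(-1) = 1

1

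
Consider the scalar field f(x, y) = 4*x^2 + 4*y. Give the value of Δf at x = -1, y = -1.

∂²f/∂x² = 8
∂²f/∂y² = 0
∇²f = 8
At (-1, -1): 8.

8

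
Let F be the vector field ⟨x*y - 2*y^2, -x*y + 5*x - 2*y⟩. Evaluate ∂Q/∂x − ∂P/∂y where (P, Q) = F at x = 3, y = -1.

-1

∂F₂/∂x = -y + 5
∂F₁/∂y = x - 4*y
Scalar curl = -x + 3*y + 5
At (3, -1): -1.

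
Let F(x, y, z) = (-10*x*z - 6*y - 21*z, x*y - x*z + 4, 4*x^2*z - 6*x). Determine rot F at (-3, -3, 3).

(-3, 87, 0)

(∇×F)₁ = ∂F₃/∂y − ∂F₂/∂z = x
(∇×F)₂ = ∂F₁/∂z − ∂F₃/∂x = -8*x*z - 10*x - 15
(∇×F)₃ = ∂F₂/∂x − ∂F₁/∂y = y - z + 6
∇×F = (x, -8*x*z - 10*x - 15, y - z + 6)
At (-3, -3, 3): (-3, 87, 0).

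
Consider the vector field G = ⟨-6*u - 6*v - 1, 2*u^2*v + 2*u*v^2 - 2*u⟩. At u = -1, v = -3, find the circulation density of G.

34

∂G₂/∂u = 4*u*v + 2*v^2 - 2
∂G₁/∂v = -6
Scalar curl = 4*u*v + 2*v^2 + 4
At (-1, -3): 34.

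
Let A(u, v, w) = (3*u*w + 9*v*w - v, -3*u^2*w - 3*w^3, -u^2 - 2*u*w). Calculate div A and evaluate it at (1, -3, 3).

∂A₁/∂u = 3*w
∂A₂/∂v = 0
∂A₃/∂w = -2*u
∇·A = -2*u + 3*w
At (1, -3, 3): 7.

7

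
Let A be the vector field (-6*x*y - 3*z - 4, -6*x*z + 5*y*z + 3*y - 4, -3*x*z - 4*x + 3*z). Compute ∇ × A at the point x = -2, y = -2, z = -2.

(∇×A)₁ = ∂A₃/∂y − ∂A₂/∂z = 6*x - 5*y
(∇×A)₂ = ∂A₁/∂z − ∂A₃/∂x = 3*z + 1
(∇×A)₃ = ∂A₂/∂x − ∂A₁/∂y = 6*x - 6*z
∇×A = (6*x - 5*y, 3*z + 1, 6*x - 6*z)
At (-2, -2, -2): (-2, -5, 0).

(-2, -5, 0)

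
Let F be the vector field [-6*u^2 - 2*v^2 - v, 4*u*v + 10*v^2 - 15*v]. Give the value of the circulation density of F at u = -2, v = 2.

17

∂F₂/∂u = 4*v
∂F₁/∂v = -4*v - 1
Scalar curl = 8*v + 1
At (-2, 2): 17.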